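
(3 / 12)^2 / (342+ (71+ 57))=1 / 7520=0.00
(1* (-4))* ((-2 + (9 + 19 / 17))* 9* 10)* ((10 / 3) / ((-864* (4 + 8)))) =575 / 612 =0.94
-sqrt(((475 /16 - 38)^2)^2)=-17689 /256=-69.10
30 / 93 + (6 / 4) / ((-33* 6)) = 1289 / 4092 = 0.32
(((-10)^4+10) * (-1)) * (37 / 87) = -370370 / 87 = -4257.13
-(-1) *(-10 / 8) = -5 / 4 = -1.25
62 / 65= 0.95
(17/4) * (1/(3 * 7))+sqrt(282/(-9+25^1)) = 17/84+sqrt(282)/4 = 4.40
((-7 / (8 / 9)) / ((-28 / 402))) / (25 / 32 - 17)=-1206 / 173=-6.97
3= 3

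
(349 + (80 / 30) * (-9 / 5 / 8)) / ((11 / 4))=6968 / 55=126.69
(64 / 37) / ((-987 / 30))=-0.05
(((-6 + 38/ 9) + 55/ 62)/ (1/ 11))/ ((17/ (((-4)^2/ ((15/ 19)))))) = -11.68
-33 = -33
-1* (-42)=42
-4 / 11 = -0.36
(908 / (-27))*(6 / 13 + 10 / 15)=-39952 / 1053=-37.94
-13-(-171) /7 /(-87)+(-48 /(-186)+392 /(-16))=-472261 /12586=-37.52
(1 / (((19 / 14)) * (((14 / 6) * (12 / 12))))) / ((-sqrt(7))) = -6 * sqrt(7) / 133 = -0.12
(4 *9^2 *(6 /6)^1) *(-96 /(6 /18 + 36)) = -93312 /109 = -856.07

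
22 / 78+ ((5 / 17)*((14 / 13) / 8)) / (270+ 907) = 0.28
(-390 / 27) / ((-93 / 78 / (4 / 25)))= 2704 / 1395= 1.94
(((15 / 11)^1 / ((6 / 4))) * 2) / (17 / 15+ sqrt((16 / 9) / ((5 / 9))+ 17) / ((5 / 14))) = -25500 / 1943909+ 12600 * sqrt(505) / 1943909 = 0.13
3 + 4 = 7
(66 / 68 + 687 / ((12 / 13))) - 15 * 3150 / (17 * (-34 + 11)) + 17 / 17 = 1356089 / 1564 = 867.06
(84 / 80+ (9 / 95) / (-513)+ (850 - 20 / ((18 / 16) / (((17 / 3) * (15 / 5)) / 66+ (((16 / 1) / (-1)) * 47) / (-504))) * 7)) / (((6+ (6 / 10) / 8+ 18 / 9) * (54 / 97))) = 140.88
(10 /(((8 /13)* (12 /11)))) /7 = 715 /336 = 2.13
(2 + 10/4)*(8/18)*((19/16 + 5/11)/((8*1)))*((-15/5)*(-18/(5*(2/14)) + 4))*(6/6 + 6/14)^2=229755/4312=53.28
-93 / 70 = -1.33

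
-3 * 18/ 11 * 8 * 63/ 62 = -13608/ 341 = -39.91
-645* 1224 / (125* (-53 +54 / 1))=-6315.84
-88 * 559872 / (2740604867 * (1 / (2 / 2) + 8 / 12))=-13436928 / 1245729485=-0.01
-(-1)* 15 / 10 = 1.50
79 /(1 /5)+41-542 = -106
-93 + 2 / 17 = -1579 / 17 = -92.88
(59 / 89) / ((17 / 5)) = 295 / 1513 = 0.19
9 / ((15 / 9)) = 27 / 5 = 5.40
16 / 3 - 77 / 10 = -71 / 30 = -2.37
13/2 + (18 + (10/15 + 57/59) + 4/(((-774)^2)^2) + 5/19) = 2654889013973507/100579498070724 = 26.40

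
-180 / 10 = -18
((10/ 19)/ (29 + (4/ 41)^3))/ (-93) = -689210/ 3531831891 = -0.00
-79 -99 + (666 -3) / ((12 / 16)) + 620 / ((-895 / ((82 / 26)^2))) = 21148762 / 30251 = 699.11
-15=-15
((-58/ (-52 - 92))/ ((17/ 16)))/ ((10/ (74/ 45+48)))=64786/ 34425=1.88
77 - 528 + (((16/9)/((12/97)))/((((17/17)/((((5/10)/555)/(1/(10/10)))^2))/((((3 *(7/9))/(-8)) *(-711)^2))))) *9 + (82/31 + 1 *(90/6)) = -3809596009/8487800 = -448.83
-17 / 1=-17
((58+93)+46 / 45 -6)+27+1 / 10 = 15581 / 90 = 173.12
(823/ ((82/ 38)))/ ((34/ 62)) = 484747/ 697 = 695.48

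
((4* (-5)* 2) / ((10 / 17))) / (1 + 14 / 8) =-272 / 11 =-24.73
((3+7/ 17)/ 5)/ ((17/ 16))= 928/ 1445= 0.64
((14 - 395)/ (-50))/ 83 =0.09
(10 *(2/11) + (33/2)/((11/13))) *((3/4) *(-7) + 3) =-4221/88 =-47.97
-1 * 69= -69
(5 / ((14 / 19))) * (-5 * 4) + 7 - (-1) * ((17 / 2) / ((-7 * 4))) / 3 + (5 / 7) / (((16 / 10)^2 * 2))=-345881 / 2688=-128.68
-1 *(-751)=751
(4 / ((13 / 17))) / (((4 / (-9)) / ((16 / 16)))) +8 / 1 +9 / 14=-569 / 182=-3.13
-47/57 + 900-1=51196/57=898.18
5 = 5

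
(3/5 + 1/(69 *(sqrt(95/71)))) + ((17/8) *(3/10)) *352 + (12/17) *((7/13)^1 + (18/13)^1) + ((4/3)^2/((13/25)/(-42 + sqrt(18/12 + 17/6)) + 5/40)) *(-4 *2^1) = -2662400 *sqrt(39)/24089607 + sqrt(6745)/6555 + 532558020575/5323803147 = 99.36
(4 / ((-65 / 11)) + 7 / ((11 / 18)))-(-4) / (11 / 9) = 10046 / 715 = 14.05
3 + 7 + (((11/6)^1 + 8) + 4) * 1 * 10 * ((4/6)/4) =595/18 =33.06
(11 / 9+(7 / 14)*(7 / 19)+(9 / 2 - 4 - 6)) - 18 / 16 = -5.22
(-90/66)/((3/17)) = -85/11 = -7.73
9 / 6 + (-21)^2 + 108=1101 / 2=550.50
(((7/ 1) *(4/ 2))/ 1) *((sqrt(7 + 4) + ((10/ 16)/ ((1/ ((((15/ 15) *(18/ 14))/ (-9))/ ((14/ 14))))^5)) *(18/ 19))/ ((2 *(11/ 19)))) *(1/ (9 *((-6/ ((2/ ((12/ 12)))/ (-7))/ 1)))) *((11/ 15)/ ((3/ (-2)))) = 1/ 907578 - 38 *sqrt(11)/ 1215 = -0.10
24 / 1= 24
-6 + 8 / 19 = -106 / 19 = -5.58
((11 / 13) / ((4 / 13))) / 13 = 11 / 52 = 0.21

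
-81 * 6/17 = -486/17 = -28.59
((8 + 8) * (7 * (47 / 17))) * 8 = 42112 / 17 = 2477.18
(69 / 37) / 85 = 69 / 3145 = 0.02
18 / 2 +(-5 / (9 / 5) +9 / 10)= 641 / 90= 7.12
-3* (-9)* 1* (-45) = -1215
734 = 734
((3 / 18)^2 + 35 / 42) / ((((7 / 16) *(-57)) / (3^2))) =-124 / 399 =-0.31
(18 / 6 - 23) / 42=-10 / 21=-0.48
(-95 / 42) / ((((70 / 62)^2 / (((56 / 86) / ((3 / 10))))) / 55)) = -4016980 / 18963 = -211.83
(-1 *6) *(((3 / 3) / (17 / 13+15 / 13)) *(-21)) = 819 / 16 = 51.19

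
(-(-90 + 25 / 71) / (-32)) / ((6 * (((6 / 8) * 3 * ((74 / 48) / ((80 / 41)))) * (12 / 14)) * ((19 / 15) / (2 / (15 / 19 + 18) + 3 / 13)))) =-52427500 / 642687669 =-0.08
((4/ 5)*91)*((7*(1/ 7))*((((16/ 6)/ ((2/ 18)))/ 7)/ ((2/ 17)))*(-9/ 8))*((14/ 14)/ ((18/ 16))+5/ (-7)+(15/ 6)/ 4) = -267189/ 140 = -1908.49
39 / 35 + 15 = 564 / 35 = 16.11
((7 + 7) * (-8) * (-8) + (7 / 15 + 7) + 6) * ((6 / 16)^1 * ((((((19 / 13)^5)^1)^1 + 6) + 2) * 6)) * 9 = 1003055067981 / 3712930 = 270151.89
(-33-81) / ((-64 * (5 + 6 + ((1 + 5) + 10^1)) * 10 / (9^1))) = 19 / 320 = 0.06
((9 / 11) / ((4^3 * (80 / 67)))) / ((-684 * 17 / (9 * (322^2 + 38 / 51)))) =-531436161 / 618506240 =-0.86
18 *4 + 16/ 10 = 368/ 5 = 73.60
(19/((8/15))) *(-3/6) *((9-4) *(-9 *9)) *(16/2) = 115425/2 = 57712.50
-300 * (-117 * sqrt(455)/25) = 1404 * sqrt(455) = 29948.34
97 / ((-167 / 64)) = -6208 / 167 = -37.17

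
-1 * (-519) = 519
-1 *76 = -76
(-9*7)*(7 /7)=-63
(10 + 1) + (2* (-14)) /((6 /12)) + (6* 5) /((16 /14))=-18.75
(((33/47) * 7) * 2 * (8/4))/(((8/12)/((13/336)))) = 429/376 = 1.14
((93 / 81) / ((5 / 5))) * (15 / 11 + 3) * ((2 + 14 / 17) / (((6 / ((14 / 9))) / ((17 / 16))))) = 3472 / 891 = 3.90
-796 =-796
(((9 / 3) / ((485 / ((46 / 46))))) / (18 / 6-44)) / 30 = -1 / 198850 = -0.00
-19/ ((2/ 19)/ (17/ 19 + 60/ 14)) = -13091/ 14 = -935.07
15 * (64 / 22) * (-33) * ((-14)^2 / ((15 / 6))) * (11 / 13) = -1241856 / 13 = -95527.38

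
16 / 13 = 1.23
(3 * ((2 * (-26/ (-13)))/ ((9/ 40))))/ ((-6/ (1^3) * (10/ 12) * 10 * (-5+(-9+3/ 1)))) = 0.10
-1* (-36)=36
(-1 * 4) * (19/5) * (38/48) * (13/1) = -4693/30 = -156.43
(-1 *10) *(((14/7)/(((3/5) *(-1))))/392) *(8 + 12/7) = 850/1029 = 0.83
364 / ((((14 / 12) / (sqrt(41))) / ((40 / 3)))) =4160 * sqrt(41) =26637.00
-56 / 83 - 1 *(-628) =52068 / 83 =627.33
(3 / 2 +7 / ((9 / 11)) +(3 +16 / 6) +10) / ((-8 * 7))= -463 / 1008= -0.46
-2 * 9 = -18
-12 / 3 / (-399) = 4 / 399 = 0.01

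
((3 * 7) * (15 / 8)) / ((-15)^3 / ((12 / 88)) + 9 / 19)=-665 / 417992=-0.00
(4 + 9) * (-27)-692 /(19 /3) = -8745 /19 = -460.26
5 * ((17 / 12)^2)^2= 417605 / 20736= 20.14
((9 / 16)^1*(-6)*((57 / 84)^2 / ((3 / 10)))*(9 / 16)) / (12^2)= -16245 / 802816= -0.02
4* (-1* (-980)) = 3920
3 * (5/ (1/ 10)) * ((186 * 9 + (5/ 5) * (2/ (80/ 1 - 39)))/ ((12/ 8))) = 6863600/ 41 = 167404.88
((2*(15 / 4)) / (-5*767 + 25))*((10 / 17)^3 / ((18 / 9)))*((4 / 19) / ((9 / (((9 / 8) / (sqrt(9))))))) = -0.00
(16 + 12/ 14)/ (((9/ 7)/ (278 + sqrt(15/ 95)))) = 118 * sqrt(57)/ 171 + 32804/ 9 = 3650.10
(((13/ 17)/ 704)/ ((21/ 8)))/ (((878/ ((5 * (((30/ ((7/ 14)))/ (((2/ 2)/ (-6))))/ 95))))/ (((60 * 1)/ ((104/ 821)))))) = -184725/ 43673476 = -0.00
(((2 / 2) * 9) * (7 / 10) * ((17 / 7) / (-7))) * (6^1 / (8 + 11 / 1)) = -459 / 665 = -0.69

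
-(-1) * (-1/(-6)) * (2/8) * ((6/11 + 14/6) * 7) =665/792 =0.84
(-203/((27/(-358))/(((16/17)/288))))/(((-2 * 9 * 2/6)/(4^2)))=-290696/12393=-23.46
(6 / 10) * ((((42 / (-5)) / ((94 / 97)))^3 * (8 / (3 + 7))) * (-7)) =709990230852 / 324446875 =2188.31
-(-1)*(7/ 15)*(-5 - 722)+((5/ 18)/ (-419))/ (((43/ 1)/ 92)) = -275066689/ 810765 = -339.27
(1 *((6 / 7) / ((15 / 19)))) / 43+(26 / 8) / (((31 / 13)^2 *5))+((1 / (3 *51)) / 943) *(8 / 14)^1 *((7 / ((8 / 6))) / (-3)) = 116480606731 / 834685756380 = 0.14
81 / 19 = 4.26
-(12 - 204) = 192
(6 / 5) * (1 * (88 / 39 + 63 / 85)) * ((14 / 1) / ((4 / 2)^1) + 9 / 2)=228551 / 5525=41.37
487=487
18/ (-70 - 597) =-18/ 667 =-0.03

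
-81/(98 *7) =-81/686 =-0.12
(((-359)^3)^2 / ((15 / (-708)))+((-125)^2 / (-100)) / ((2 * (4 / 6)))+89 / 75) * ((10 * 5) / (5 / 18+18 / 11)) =-4001325446628220043553 / 1516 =-2639396732604366783.35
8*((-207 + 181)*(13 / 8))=-338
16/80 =1/5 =0.20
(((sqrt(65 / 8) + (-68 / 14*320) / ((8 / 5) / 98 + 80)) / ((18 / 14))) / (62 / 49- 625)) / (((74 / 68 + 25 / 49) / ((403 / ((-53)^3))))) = -1686427825600 / 41112947751697809 + 8857289*sqrt(130) / 16777371047418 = -0.00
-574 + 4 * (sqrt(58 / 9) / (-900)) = -574 -sqrt(58) / 675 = -574.01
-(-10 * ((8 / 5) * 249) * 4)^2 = -253956096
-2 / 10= -1 / 5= -0.20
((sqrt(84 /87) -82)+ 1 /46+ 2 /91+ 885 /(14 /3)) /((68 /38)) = 19*sqrt(203) /493+ 2141186 /35581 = 60.73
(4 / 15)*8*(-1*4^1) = -128 / 15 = -8.53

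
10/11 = 0.91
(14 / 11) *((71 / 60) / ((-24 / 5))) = -497 / 1584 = -0.31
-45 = -45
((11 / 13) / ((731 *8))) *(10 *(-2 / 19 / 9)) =-55 / 3250026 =-0.00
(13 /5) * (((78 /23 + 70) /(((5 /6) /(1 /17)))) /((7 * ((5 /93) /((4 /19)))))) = 48979008 /6500375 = 7.53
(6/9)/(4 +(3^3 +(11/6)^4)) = 864/54817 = 0.02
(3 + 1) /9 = 0.44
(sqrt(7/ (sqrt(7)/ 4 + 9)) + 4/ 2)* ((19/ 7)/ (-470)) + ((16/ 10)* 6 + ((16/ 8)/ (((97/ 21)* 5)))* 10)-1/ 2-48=-12141483/ 319130-19* sqrt(7)/ (1645* sqrt(sqrt(7) + 36))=-38.05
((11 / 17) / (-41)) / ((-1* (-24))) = -11 / 16728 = -0.00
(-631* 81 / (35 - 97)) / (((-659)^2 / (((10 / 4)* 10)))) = 1277775 / 26925422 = 0.05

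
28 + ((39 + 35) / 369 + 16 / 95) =28.37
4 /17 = 0.24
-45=-45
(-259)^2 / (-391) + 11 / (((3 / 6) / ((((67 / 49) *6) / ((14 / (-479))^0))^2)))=1229056127 / 938791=1309.19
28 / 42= 2 / 3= 0.67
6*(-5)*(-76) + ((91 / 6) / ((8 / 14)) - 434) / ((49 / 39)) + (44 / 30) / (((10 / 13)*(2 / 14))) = 8269981 / 4200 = 1969.04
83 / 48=1.73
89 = 89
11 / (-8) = -11 / 8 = -1.38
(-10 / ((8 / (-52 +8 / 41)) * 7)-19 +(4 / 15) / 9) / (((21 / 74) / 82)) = -55734136 / 19845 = -2808.47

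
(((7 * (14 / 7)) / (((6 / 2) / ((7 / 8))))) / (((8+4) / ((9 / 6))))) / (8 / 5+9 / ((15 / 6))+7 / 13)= 3185 / 35808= 0.09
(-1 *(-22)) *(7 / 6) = 77 / 3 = 25.67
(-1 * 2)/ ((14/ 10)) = -10/ 7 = -1.43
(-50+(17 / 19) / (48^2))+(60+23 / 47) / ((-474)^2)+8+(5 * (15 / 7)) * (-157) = -17219349003151 / 9987197696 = -1724.14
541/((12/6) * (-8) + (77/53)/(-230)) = -6594790/195117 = -33.80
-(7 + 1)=-8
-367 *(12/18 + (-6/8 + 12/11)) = -48811/132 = -369.78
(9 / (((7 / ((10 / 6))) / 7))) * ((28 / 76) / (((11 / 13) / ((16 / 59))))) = 21840 / 12331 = 1.77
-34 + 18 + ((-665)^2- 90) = 442119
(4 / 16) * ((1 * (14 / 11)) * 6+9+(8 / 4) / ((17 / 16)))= 3463 / 748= 4.63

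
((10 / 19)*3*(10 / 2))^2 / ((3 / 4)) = 30000 / 361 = 83.10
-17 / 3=-5.67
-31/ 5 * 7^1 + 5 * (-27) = -892/ 5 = -178.40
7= 7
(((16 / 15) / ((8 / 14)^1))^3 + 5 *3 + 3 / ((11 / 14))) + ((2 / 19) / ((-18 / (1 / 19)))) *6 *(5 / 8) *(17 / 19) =25791449417 / 1018561500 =25.32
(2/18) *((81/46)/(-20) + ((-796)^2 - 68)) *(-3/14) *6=-83266297/920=-90506.84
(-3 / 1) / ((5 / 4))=-12 / 5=-2.40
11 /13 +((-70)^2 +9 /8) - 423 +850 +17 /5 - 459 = 2534153 /520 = 4873.37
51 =51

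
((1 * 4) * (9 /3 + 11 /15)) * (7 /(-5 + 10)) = 1568 /75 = 20.91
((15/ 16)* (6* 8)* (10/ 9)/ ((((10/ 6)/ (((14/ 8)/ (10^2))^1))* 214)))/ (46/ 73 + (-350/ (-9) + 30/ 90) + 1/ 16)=13797/ 224477975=0.00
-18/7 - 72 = -522/7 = -74.57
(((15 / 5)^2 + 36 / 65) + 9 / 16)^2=110691441 / 1081600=102.34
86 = 86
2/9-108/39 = -298/117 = -2.55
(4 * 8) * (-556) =-17792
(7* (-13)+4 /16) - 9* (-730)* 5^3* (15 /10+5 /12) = 6295887 /4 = 1573971.75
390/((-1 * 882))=-65/147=-0.44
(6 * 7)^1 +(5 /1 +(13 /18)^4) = 4962433 /104976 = 47.27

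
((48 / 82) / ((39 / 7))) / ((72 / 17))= 119 / 4797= 0.02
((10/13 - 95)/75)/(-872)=49/34008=0.00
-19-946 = -965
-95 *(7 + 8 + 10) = -2375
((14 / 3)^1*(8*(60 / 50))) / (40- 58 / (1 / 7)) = -112 / 915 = -0.12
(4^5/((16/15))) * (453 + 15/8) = 436680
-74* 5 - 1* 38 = -408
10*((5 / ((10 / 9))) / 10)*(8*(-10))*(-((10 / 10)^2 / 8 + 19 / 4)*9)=15795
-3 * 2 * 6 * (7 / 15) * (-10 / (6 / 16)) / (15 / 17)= 7616 / 15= 507.73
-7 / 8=-0.88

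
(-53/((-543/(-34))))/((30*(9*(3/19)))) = -17119/219915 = -0.08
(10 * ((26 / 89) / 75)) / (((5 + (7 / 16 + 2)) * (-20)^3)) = -13 / 19858125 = -0.00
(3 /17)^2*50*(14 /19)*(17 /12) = 525 /323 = 1.63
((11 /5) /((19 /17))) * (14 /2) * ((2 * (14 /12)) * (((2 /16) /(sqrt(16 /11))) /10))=9163 * sqrt(11) /91200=0.33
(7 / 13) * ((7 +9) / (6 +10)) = 7 / 13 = 0.54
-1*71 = -71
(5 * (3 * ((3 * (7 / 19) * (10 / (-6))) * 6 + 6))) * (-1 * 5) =7200 / 19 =378.95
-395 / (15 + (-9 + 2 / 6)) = -1185 / 19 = -62.37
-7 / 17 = -0.41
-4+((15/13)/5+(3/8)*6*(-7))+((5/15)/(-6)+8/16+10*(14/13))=-299/36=-8.31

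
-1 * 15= -15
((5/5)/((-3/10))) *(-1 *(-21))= -70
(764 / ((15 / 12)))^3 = 28540399616 / 125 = 228323196.93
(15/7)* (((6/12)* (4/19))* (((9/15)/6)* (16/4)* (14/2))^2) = 168/95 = 1.77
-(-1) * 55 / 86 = 55 / 86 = 0.64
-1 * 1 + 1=0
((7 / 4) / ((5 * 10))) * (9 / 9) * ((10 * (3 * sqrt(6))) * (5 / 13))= 21 * sqrt(6) / 52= 0.99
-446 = -446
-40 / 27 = -1.48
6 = 6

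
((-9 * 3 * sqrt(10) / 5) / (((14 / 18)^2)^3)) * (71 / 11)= -1018772397 * sqrt(10) / 6470695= -497.88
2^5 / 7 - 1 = 25 / 7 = 3.57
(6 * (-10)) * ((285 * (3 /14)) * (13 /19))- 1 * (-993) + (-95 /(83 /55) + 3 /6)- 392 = -2287507 /1162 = -1968.59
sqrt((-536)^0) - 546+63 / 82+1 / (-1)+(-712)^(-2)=-11332479607 / 20784704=-545.23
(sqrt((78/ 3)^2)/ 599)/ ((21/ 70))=260/ 1797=0.14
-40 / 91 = -0.44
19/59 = 0.32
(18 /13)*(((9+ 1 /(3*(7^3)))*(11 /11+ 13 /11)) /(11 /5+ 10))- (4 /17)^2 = 170851376 /78607711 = 2.17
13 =13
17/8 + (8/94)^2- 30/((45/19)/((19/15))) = -11063539/795240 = -13.91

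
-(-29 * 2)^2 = -3364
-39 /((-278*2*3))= 13 /556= 0.02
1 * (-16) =-16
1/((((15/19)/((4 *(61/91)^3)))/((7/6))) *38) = 226981/4844385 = 0.05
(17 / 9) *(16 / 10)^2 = 1088 / 225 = 4.84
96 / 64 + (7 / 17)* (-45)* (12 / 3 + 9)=-239.38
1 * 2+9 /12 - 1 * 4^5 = -4085 /4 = -1021.25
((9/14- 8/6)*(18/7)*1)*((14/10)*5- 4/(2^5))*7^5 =-1641255/8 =-205156.88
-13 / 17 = -0.76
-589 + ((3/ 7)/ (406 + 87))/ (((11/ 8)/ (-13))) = -22359341/ 37961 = -589.01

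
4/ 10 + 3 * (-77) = -1153/ 5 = -230.60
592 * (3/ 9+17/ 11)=36704/ 33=1112.24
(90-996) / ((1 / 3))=-2718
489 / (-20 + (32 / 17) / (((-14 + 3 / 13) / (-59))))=-1488027 / 36316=-40.97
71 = 71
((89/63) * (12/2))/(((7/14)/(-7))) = -118.67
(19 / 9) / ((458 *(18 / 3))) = 19 / 24732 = 0.00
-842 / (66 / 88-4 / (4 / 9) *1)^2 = -13472 / 1089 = -12.37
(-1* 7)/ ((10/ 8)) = -28/ 5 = -5.60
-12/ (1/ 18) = -216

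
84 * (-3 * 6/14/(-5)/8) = 27/10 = 2.70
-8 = -8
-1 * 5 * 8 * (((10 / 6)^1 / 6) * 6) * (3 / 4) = -50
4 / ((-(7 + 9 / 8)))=-32 / 65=-0.49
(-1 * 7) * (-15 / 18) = 35 / 6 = 5.83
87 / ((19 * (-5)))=-87 / 95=-0.92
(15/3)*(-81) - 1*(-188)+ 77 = -140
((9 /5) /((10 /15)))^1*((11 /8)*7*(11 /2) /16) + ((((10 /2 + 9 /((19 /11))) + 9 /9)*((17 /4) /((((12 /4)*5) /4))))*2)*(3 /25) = 14570679 /1216000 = 11.98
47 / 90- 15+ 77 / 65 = -13.29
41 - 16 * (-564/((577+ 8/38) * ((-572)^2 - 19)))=49036310737/1196006185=41.00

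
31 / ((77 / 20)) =620 / 77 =8.05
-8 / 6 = -4 / 3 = -1.33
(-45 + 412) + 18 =385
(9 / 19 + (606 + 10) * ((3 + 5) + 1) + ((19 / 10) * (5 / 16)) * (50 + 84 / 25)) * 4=42378787 / 1900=22304.62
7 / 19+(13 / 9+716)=122746 / 171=717.81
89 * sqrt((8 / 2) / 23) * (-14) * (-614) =1530088 * sqrt(23) / 23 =319045.40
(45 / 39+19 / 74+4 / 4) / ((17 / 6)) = 6957 / 8177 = 0.85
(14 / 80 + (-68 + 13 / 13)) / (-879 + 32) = 243 / 3080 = 0.08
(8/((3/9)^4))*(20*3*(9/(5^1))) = 69984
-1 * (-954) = 954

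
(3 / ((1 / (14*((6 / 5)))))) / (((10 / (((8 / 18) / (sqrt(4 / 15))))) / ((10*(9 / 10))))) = 252*sqrt(15) / 25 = 39.04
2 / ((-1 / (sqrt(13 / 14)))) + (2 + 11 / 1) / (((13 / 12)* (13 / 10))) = 120 / 13- sqrt(182) / 7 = 7.30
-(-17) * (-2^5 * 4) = -2176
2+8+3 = 13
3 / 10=0.30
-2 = -2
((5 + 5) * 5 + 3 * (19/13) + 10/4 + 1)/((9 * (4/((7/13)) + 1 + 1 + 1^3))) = 10535/17082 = 0.62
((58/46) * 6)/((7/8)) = 1392/161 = 8.65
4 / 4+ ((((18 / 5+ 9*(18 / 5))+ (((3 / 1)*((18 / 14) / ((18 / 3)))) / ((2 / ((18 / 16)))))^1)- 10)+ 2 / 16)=6157 / 224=27.49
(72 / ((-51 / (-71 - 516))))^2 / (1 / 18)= 3572491392 / 289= 12361561.91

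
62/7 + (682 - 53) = 4465/7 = 637.86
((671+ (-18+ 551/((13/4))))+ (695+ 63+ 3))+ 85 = 21691/13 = 1668.54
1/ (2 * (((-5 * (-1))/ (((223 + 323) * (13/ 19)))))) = 3549/ 95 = 37.36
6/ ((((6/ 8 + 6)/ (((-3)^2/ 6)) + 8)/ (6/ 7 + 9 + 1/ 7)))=24/ 5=4.80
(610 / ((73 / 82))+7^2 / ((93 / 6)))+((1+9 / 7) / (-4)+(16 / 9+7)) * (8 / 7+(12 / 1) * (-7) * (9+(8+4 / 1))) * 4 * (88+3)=-750648851518 / 142569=-5265161.79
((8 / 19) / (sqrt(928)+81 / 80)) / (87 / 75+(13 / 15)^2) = 0.01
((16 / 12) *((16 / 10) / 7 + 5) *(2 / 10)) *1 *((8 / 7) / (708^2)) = 122 / 38378025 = 0.00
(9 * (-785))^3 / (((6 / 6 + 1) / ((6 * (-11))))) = 11637251987625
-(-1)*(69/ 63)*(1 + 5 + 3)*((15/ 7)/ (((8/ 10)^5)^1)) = 3234375/ 50176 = 64.46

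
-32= -32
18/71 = 0.25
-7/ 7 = -1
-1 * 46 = -46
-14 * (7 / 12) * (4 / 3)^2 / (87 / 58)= -784 / 81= -9.68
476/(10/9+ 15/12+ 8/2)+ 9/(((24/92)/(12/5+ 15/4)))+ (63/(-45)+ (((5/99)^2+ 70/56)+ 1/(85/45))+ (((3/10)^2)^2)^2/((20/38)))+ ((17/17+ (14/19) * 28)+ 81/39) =2931873128431240511489/9424357371000000000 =311.10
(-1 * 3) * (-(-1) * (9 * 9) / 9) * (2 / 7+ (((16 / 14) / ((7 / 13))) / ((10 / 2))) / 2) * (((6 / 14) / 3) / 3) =-1098 / 1715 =-0.64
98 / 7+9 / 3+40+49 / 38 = 2215 / 38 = 58.29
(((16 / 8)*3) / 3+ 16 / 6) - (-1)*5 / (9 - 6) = 19 / 3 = 6.33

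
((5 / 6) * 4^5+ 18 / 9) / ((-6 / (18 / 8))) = -1283 / 4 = -320.75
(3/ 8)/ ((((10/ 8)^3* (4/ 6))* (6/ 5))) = 6/ 25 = 0.24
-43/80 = -0.54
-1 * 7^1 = -7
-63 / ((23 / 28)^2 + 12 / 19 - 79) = 0.81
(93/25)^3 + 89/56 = 46434617/875000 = 53.07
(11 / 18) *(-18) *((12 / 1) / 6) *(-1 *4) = 88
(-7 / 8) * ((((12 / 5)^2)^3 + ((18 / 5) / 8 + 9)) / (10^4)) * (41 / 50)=-0.01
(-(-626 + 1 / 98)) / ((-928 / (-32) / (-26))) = -797511 / 1421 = -561.23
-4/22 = -0.18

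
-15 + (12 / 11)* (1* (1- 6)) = -225 / 11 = -20.45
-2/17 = -0.12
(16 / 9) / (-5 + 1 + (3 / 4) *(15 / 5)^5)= 64 / 6417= 0.01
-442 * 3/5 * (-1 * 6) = 7956/5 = 1591.20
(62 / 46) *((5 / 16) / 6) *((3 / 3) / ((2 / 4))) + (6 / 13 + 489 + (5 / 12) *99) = 7618787 / 14352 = 530.85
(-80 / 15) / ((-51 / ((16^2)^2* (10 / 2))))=5242880 / 153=34267.19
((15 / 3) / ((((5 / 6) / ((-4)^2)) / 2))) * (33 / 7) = 6336 / 7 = 905.14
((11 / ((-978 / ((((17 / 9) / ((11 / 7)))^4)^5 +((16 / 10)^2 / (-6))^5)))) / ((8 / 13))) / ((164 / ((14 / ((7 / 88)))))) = -41155484323174529407625552131809475833030743974213 / 52938456197981927074049405814996759650381601562500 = -0.78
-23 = -23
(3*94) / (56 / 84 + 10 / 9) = 1269 / 8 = 158.62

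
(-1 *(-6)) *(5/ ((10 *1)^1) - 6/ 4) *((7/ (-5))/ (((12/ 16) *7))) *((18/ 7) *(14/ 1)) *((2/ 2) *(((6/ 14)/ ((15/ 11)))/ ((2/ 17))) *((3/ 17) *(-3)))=-14256/ 175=-81.46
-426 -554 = -980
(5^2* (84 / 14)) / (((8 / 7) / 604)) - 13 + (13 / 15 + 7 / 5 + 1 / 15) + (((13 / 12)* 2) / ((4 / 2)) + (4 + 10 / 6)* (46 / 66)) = 31390669 / 396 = 79269.37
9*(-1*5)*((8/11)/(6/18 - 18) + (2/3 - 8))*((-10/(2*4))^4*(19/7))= 1148728125/522368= 2199.08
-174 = -174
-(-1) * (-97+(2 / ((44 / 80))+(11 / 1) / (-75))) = -77146 / 825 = -93.51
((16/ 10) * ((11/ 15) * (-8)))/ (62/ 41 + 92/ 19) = -24928/ 16875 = -1.48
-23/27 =-0.85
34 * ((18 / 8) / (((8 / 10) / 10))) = 3825 / 4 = 956.25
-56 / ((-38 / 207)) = 305.05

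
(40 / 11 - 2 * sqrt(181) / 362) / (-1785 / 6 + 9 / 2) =-40 / 3223 + sqrt(181) / 53033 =-0.01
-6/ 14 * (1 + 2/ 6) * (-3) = 12/ 7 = 1.71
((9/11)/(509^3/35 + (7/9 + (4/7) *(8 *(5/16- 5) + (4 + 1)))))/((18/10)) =225/1865041288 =0.00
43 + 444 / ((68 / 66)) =8057 / 17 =473.94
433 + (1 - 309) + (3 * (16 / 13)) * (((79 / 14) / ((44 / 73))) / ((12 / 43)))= 248.87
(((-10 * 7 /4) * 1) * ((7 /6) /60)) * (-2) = 49 /72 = 0.68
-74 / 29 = -2.55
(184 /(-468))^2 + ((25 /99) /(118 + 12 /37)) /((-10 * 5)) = 203748379 /1318469724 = 0.15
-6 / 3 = -2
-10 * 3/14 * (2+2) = -60/7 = -8.57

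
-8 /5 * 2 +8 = 24 /5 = 4.80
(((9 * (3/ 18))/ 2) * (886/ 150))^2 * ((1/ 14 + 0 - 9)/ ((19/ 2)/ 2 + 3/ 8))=-196249/ 5740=-34.19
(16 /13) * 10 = 160 /13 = 12.31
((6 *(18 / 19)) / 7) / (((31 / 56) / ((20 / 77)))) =17280 / 45353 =0.38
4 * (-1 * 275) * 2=-2200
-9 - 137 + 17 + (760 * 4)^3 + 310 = 28094464181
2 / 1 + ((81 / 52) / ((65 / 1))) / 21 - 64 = -1466893 / 23660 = -62.00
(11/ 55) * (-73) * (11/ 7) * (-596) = 478588/ 35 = 13673.94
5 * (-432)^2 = 933120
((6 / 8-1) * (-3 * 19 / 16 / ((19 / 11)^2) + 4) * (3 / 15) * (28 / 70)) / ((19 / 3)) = -2559 / 288800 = -0.01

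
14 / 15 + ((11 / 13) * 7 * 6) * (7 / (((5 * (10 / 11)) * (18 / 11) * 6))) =76139 / 11700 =6.51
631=631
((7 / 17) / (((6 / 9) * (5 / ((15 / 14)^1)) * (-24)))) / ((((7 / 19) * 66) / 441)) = -1197 / 11968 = -0.10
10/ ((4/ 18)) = 45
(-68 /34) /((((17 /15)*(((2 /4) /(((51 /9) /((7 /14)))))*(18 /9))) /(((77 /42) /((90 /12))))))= -44 /9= -4.89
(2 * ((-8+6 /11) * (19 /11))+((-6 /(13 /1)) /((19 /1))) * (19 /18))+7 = -88612 /4719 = -18.78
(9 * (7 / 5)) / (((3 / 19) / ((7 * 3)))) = 8379 / 5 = 1675.80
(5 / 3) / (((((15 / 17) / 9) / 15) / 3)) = 765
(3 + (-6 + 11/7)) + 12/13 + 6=500/91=5.49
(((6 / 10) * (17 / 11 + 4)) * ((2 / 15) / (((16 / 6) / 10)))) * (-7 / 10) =-1281 / 1100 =-1.16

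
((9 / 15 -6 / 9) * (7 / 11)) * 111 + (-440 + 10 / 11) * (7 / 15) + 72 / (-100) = -57843 / 275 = -210.34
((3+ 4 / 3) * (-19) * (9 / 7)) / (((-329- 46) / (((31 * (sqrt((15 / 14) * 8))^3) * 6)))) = 1317.59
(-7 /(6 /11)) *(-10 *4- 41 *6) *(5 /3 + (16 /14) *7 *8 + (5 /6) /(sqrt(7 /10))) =7865 *sqrt(70) /18 + 2169167 /9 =244674.30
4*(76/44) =76/11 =6.91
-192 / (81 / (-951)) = 20288 / 9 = 2254.22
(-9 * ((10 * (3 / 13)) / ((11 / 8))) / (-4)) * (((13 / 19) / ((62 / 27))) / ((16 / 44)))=3645 / 1178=3.09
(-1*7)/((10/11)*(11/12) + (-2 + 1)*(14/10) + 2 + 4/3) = -210/83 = -2.53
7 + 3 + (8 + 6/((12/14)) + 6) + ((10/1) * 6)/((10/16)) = 127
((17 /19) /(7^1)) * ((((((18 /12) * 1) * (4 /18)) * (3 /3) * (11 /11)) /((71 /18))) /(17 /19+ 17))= 3 /4970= 0.00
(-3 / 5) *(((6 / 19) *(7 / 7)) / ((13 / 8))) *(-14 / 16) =126 / 1235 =0.10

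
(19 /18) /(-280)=-19 /5040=-0.00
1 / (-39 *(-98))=1 / 3822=0.00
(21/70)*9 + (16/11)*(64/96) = 1211/330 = 3.67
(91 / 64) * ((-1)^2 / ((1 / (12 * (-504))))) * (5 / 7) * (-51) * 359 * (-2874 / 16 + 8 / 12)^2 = 461024082689625 / 128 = 3601750646012.70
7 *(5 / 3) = 35 / 3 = 11.67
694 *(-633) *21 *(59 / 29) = -544295178 / 29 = -18768799.24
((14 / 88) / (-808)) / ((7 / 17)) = -17 / 35552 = -0.00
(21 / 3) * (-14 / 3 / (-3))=98 / 9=10.89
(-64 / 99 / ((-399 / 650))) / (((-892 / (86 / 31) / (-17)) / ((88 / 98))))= 60819200 / 1216404567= 0.05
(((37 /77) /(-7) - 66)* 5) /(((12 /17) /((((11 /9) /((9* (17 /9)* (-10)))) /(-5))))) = -35611 /52920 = -0.67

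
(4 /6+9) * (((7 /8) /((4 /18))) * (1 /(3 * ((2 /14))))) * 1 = 1421 /16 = 88.81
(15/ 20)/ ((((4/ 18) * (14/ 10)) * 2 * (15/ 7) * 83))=9/ 1328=0.01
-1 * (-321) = 321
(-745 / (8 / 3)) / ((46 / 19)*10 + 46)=-42465 / 10672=-3.98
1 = 1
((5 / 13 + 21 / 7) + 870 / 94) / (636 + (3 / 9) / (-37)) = 857253 / 43133545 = 0.02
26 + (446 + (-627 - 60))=-215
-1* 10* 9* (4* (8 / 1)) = -2880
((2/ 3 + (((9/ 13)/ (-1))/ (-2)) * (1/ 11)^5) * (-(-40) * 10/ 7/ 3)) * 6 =3349871600/ 43966923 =76.19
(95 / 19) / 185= 1 / 37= 0.03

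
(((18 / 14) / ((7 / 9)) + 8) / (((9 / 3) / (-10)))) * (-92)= 435160 / 147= 2960.27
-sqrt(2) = -1.41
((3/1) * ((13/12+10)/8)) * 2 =133/16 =8.31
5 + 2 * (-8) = -11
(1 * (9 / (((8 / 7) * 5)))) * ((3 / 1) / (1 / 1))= 189 / 40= 4.72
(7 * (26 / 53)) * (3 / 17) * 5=2730 / 901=3.03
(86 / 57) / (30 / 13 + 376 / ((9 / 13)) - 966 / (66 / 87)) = -36894 / 17800435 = -0.00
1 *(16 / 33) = 16 / 33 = 0.48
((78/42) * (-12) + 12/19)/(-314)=1440/20881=0.07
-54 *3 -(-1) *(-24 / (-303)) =-16354 / 101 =-161.92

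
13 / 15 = 0.87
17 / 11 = 1.55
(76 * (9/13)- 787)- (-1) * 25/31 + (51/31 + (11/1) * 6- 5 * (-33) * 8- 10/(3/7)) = 762557/1209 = 630.73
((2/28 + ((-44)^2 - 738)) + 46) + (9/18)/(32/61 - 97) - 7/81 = 4150905664/3336795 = 1243.98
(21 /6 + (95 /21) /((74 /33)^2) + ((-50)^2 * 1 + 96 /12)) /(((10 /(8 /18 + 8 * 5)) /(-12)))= -2503937878 /20535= -121935.13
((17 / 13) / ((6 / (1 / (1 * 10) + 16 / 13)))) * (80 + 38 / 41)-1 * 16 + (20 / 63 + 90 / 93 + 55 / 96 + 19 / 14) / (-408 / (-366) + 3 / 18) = 1689247432261 / 169244428080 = 9.98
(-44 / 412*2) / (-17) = 22 / 1751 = 0.01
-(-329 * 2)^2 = -432964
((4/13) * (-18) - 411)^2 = 29322225/169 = 173504.29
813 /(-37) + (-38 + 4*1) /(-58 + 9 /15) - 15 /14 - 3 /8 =-1939205 /84952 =-22.83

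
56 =56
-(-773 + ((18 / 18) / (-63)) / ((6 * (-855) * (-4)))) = 999303481 / 1292760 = 773.00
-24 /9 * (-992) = 7936 /3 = 2645.33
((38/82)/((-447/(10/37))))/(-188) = 95/63741306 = 0.00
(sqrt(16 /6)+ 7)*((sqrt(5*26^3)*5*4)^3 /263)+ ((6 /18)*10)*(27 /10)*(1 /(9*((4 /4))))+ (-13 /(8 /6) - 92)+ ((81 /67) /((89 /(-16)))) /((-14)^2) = -117752657 /1168748+ 73116160000*sqrt(195) /789+ 127953280000*sqrt(130) /263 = 6841175021.97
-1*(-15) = 15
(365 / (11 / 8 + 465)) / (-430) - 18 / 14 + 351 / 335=-1840946 / 7677865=-0.24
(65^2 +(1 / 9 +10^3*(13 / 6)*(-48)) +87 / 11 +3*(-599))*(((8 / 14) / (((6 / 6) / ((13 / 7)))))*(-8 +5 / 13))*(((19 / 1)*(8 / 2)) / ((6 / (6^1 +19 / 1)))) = 259920878.91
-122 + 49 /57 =-6905 /57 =-121.14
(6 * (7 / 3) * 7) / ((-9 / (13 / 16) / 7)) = -4459 / 72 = -61.93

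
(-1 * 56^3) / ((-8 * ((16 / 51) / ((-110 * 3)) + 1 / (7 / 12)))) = 323270640 / 25231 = 12812.44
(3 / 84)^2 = 1 / 784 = 0.00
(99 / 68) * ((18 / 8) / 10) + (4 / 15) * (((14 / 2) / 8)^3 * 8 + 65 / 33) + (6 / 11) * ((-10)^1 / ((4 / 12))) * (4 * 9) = -31603181 / 53856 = -586.81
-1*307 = -307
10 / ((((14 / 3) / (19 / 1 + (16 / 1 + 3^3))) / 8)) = 7440 / 7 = 1062.86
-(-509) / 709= 509 / 709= 0.72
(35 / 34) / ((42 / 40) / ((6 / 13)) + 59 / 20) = 700 / 3553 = 0.20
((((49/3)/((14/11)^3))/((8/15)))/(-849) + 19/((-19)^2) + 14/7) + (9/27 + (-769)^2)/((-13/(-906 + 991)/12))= -335311949007277/7226688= -46399117.96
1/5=0.20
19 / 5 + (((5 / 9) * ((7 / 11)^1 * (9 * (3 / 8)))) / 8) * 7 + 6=38171 / 3520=10.84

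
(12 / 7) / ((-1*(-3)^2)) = -4 / 21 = -0.19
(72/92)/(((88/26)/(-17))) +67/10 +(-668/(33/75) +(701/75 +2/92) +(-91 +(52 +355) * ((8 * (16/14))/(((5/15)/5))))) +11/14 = 313125607/5775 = 54220.88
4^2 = 16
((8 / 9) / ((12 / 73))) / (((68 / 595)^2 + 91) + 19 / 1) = 89425 / 1819341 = 0.05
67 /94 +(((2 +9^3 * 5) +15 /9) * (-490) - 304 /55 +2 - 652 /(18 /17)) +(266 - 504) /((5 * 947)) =-78806774423381 /44063910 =-1788465.31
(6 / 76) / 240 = 1 / 3040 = 0.00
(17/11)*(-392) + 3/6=-13317/22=-605.32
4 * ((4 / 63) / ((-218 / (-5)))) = 40 / 6867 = 0.01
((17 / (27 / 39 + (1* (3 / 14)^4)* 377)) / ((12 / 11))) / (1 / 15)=23347324 / 148545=157.17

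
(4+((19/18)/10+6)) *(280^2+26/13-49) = 791800.59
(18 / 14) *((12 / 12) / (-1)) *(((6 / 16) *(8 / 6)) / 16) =-0.04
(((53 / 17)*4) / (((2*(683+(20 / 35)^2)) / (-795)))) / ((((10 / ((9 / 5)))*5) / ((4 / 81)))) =-550564 / 42690825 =-0.01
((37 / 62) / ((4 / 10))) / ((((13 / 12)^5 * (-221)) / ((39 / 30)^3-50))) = 13753496736 / 63593208575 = 0.22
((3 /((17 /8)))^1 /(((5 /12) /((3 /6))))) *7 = 1008 /85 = 11.86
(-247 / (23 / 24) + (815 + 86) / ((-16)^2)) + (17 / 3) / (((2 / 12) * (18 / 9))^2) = -1196557 / 5888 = -203.22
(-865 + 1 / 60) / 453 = -51899 / 27180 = -1.91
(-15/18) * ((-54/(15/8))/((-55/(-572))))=1248/5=249.60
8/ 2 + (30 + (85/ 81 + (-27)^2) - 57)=57271/ 81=707.05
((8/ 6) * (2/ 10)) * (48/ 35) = 64/ 175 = 0.37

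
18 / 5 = 3.60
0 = 0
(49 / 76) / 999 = 49 / 75924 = 0.00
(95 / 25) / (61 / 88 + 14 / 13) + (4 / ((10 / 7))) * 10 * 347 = 98396236 / 10125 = 9718.15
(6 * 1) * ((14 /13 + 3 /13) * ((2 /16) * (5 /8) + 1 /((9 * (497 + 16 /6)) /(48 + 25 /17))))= 436069 /623584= 0.70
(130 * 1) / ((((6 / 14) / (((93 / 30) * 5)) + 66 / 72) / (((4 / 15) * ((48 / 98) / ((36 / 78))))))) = 670592 / 17213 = 38.96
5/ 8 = 0.62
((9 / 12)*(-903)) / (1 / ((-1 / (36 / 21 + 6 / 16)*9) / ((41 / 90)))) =3413340 / 533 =6404.02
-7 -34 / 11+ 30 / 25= -489 / 55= -8.89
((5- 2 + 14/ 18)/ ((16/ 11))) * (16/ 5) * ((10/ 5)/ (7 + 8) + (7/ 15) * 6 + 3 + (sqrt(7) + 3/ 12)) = 374 * sqrt(7)/ 45 + 69377/ 1350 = 73.38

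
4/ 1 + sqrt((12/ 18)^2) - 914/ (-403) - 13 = -7333/ 1209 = -6.07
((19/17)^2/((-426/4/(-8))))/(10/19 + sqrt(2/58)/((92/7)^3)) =19297708747573821440/108243642357019426227 - 556918940877824 * sqrt(29)/108243642357019426227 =0.18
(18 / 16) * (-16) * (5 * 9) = -810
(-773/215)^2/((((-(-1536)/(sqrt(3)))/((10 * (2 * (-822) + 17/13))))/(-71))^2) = 22358879.52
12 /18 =2 /3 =0.67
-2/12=-1/6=-0.17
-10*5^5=-31250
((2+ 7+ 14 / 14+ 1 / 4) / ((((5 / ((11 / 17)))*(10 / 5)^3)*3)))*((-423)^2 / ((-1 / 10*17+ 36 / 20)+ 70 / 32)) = 4323.21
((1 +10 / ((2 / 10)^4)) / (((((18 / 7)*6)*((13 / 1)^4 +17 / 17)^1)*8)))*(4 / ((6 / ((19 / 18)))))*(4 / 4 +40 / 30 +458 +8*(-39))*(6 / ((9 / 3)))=369965435 / 999441504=0.37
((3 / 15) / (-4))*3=-3 / 20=-0.15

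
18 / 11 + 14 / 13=388 / 143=2.71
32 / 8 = 4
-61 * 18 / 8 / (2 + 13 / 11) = -6039 / 140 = -43.14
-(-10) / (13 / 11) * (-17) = -1870 / 13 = -143.85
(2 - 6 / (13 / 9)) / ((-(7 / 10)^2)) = 400 / 91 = 4.40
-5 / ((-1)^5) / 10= 1 / 2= 0.50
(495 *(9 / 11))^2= 164025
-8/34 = -4/17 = -0.24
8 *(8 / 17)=64 / 17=3.76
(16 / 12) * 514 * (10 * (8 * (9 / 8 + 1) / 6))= 174760 / 9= 19417.78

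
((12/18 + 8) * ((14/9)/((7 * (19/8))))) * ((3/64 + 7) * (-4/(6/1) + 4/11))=-2665/1539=-1.73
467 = 467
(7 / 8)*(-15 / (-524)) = 105 / 4192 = 0.03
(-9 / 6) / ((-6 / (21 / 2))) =21 / 8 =2.62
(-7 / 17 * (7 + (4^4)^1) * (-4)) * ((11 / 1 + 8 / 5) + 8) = 758492 / 85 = 8923.44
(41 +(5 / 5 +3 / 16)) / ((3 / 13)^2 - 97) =-114075 / 262144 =-0.44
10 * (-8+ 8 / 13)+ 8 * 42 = 3408 / 13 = 262.15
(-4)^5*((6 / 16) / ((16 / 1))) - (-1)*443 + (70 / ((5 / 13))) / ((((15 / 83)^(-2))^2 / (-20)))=415.12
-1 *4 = -4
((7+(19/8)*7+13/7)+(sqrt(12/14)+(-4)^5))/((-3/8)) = 2660.25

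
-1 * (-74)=74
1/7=0.14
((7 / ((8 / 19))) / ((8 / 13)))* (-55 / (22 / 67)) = -579215 / 128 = -4525.12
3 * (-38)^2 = 4332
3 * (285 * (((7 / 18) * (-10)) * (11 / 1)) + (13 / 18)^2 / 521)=-2058001931 / 56268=-36575.00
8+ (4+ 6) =18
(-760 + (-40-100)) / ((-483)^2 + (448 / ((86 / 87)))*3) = -4300 / 1121099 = -0.00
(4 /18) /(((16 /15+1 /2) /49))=980 /141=6.95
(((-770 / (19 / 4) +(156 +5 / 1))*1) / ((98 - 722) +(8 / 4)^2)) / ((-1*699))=-7 / 2744740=-0.00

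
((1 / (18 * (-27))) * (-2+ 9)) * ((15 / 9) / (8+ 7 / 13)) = -455 / 161838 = -0.00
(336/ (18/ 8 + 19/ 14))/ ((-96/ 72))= -7056/ 101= -69.86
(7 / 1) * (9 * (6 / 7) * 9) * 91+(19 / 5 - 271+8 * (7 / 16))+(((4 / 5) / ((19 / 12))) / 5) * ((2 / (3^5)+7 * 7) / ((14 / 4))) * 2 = 23681817247 / 538650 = 43965.13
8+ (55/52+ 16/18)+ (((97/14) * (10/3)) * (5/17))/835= 92584475/9300564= 9.95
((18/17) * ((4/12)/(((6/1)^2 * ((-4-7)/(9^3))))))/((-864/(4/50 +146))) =747/6800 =0.11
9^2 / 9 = 9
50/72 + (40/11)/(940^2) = 3037393/4373820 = 0.69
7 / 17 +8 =143 / 17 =8.41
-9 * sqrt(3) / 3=-3 * sqrt(3)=-5.20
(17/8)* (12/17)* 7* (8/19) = 84/19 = 4.42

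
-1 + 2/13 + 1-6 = -76/13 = -5.85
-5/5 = -1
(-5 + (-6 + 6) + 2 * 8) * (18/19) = 10.42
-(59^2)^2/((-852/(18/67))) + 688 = 42897715/9514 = 4508.90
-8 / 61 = -0.13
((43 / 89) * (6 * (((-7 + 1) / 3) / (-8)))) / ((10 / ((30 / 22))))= 387 / 3916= 0.10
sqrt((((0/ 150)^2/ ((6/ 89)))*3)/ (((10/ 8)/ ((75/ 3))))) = 0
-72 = -72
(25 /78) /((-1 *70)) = -5 /1092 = -0.00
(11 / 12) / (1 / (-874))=-4807 / 6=-801.17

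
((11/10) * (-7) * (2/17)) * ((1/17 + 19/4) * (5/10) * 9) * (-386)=43735923/5780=7566.77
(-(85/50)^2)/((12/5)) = -289/240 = -1.20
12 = 12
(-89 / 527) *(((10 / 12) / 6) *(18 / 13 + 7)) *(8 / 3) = -97010 / 184977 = -0.52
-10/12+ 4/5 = -1/30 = -0.03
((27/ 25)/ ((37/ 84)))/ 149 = 2268/ 137825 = 0.02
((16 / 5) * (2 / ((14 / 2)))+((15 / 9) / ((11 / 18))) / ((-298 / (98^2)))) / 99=-4989652 / 5679135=-0.88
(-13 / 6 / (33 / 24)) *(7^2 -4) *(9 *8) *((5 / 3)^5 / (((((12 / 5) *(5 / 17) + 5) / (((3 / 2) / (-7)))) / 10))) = 552500000 / 22407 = 24657.47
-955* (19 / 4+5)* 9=-335205 / 4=-83801.25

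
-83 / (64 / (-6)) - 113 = -3367 / 32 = -105.22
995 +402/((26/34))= 19769/13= 1520.69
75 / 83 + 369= 30702 / 83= 369.90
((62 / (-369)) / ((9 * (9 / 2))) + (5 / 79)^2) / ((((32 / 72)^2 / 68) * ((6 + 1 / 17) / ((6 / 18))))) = -7704451 / 2846420244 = -0.00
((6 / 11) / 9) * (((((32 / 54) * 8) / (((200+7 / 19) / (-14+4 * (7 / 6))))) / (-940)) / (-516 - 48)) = -8512 / 337185437985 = -0.00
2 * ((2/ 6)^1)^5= 2/ 243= 0.01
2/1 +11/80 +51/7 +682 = 691.42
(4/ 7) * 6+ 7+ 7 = 122/ 7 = 17.43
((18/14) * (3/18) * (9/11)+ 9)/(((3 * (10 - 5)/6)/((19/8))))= 26847/3080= 8.72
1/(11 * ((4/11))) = 1/4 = 0.25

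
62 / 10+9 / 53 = 1688 / 265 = 6.37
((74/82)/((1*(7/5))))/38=185/10906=0.02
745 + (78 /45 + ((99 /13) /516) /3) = 25045601 /33540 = 746.74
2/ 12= 1/ 6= 0.17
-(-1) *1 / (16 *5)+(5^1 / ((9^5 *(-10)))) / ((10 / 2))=59041 / 4723920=0.01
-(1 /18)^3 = -1 /5832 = -0.00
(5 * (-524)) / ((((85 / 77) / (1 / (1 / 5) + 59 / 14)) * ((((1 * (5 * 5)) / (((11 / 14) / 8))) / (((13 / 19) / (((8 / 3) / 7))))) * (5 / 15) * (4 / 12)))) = -717717429 / 516800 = -1388.77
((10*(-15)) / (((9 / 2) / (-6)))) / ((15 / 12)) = 160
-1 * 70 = -70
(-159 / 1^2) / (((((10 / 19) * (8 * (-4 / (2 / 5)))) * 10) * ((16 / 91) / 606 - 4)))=-83298033 / 882272000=-0.09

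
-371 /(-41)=371 /41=9.05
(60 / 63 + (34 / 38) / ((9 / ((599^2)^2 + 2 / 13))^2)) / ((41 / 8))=98758496123997749240692360 / 2764671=35721608872809006656.02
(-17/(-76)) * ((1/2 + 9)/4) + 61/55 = 2887/1760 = 1.64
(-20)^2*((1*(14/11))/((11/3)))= 16800/121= 138.84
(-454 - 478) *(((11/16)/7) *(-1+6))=-12815/28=-457.68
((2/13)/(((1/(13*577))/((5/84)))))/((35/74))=145.23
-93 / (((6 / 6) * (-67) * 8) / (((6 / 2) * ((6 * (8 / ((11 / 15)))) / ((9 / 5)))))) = 13950 / 737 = 18.93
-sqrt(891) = -9*sqrt(11) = -29.85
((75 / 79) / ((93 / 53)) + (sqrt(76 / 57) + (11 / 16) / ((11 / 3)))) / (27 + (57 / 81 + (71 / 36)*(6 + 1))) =770769 / 43915468 + 72*sqrt(3) / 4483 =0.05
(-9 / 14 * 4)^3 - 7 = -8233 / 343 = -24.00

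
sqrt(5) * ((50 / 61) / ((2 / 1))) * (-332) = -8300 * sqrt(5) / 61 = -304.25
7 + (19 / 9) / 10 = 649 / 90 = 7.21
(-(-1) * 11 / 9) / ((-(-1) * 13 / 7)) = 77 / 117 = 0.66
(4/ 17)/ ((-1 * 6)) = -2/ 51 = -0.04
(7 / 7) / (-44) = -1 / 44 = -0.02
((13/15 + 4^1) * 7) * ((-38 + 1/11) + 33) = -9198/55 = -167.24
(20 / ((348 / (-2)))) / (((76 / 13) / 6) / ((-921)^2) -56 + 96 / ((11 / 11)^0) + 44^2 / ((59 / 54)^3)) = -11323707742035 / 150171331264873801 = -0.00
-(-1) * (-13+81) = 68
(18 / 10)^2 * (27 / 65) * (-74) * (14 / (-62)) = 1132866 / 50375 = 22.49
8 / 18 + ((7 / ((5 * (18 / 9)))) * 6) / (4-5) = -169 / 45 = -3.76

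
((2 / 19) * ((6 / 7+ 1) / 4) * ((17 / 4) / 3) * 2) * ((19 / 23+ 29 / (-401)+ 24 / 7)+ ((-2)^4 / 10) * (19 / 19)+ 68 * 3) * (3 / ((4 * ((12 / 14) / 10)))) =3741463037 / 14719908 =254.18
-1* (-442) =442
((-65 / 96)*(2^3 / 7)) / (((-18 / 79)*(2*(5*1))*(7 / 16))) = 1027 / 1323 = 0.78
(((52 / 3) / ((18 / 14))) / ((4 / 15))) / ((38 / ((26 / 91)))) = 65 / 171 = 0.38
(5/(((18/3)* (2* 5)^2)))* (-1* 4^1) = -1/30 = -0.03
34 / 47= 0.72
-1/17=-0.06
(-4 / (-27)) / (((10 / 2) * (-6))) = -2 / 405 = -0.00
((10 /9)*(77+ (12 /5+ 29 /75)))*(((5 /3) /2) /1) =5984 /81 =73.88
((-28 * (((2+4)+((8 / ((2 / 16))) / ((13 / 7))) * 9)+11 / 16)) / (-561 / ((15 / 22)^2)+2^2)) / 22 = 34599075 / 103197952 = 0.34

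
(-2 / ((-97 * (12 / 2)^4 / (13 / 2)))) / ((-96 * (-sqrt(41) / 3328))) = 169 * sqrt(41) / 1932822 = 0.00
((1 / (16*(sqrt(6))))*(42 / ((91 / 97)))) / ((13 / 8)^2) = 0.43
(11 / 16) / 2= 11 / 32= 0.34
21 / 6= 7 / 2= 3.50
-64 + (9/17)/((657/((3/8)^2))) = -5083127/79424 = -64.00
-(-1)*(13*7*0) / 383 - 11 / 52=-11 / 52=-0.21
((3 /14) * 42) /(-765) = -1 /85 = -0.01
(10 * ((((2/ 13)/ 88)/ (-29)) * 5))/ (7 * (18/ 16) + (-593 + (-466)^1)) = 100/ 34872123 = 0.00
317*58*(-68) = -1250248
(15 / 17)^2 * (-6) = -1350 / 289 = -4.67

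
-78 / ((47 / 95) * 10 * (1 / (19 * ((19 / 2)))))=-267501 / 94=-2845.76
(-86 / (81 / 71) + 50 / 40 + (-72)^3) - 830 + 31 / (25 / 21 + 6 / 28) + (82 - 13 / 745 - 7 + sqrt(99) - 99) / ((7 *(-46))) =-857830914631051 / 2292868620 - 3 *sqrt(11) / 322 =-374130.02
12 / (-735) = -4 / 245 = -0.02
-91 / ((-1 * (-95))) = -91 / 95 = -0.96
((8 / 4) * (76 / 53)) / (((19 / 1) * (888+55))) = 8 / 49979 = 0.00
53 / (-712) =-53 / 712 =-0.07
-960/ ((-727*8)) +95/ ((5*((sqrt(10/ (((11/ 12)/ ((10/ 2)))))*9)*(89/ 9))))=19*sqrt(66)/ 5340 +120/ 727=0.19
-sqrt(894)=-29.90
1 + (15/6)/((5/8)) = 5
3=3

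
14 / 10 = 7 / 5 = 1.40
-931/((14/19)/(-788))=995638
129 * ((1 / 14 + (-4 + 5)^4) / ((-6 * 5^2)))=-0.92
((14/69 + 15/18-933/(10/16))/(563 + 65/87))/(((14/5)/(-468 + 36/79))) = 137818341081/311908037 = 441.86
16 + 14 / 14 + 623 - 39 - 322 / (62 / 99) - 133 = -1431 / 31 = -46.16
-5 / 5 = -1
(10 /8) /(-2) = -5 /8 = -0.62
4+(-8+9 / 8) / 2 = 9 / 16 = 0.56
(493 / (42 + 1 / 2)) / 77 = 58 / 385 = 0.15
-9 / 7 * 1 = -9 / 7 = -1.29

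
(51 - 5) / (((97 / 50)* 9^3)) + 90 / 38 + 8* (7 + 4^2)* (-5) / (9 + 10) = -61830175 / 1343547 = -46.02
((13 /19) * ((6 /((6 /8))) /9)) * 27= 312 /19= 16.42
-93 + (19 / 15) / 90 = -92.99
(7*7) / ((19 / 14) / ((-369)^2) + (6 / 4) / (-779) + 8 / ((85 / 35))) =15085141029 / 1013537398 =14.88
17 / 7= 2.43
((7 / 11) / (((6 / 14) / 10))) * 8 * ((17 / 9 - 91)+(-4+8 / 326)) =-11057.56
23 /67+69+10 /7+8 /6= 101452 /1407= 72.11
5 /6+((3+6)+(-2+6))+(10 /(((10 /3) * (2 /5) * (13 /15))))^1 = 877 /39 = 22.49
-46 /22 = -23 /11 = -2.09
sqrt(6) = 2.45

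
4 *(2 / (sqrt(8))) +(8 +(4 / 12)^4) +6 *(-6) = -2267 / 81 +2 *sqrt(2) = -25.16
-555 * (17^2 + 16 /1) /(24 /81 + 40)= -4200.76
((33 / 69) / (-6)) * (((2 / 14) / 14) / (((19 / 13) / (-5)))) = 715 / 256956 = 0.00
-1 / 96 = -0.01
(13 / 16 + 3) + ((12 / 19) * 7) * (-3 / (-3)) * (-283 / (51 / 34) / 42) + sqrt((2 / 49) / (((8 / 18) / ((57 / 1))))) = -14635 / 912 + 3 * sqrt(114) / 14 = -13.76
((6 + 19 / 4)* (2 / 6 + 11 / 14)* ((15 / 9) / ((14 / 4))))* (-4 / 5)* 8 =-16168 / 441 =-36.66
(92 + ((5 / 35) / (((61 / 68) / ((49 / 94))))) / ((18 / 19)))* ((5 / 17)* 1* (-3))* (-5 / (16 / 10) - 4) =225733015 / 389912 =578.93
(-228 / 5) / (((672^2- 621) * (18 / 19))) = -722 / 6764445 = -0.00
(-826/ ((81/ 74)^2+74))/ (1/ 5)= -54.92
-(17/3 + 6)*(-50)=1750/3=583.33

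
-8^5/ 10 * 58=-950272/ 5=-190054.40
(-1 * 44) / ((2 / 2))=-44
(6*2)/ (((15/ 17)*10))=34/ 25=1.36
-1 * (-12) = 12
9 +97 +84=190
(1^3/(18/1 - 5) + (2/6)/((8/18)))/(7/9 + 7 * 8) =387/26572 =0.01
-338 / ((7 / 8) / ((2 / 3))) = -5408 / 21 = -257.52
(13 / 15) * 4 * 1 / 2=26 / 15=1.73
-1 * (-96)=96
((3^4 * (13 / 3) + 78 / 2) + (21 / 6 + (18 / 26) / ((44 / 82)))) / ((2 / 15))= 846825 / 286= 2960.93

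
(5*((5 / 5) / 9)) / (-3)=-5 / 27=-0.19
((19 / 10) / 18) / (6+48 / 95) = 361 / 22248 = 0.02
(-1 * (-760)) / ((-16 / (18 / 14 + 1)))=-760 / 7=-108.57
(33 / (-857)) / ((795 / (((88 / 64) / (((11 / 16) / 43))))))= -946 / 227105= -0.00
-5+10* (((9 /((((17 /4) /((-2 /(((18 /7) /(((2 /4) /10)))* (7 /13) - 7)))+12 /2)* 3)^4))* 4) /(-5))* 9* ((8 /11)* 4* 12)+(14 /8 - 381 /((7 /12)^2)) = -588772479870351380495 /524321047232877356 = -1122.92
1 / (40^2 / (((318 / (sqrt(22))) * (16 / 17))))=159 * sqrt(22) / 18700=0.04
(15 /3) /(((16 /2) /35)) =175 /8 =21.88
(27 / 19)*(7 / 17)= 189 / 323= 0.59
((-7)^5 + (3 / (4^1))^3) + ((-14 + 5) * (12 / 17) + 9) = -18282677 / 1088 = -16803.93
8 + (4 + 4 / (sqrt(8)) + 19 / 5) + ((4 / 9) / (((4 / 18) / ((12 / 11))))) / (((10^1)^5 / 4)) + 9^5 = sqrt(2) + 2030352503 / 34375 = 59066.21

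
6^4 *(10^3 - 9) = 1284336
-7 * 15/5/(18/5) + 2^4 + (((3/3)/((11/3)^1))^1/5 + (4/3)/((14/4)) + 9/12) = 52447/4620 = 11.35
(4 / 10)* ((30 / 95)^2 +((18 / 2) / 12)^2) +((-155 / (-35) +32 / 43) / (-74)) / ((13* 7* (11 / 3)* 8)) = 17054963379 / 64391639312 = 0.26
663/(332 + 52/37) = 8177/4112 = 1.99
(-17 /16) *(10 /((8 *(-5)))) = 17 /64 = 0.27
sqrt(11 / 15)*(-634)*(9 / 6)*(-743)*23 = 5417213*sqrt(165) / 5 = 13917072.18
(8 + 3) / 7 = 11 / 7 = 1.57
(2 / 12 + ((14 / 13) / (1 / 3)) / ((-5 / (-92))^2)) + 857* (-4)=-4551347 / 1950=-2334.02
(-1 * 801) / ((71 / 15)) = -12015 / 71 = -169.23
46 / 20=23 / 10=2.30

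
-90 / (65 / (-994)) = 17892 / 13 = 1376.31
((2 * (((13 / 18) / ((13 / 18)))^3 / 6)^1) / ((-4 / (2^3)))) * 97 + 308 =730 / 3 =243.33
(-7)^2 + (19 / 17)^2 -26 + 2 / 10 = 24.45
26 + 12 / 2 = 32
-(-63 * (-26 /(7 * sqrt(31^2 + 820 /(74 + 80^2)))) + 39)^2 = -4909330179 /3111167 - 18252 * sqrt(10070847579) /3111167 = -2166.71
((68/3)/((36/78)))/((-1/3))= -442/3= -147.33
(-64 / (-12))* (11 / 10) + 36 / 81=6.31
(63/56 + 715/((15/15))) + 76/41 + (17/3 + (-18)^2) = 1030883/984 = 1047.65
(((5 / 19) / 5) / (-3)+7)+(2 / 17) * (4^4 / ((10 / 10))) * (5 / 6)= 10362 / 323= 32.08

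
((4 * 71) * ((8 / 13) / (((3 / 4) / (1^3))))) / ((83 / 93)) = 281728 / 1079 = 261.10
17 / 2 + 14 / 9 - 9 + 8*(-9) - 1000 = -19277 / 18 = -1070.94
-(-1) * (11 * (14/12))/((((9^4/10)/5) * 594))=175/1062882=0.00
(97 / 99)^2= 9409 / 9801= 0.96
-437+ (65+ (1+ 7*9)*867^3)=41709718860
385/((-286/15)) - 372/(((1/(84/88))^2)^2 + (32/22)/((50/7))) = -34801188450/122380921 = -284.37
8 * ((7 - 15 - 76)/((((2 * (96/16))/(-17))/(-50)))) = -47600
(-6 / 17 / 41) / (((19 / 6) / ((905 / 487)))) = -32580 / 6449341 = -0.01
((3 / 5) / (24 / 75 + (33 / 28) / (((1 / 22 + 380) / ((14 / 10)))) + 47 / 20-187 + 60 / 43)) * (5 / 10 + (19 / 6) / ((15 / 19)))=-32436964 / 2192255123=-0.01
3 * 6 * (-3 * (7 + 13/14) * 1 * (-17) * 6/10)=152847/35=4367.06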